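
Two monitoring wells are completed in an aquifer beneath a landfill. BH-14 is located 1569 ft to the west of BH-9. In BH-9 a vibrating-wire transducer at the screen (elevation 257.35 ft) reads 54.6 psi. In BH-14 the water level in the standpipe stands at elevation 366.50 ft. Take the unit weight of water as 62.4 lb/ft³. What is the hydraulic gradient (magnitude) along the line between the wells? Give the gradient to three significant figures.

Pressure head at BH-9: ψ = 144·P/γ = 144 × 54.6 / 62.4 = 126.00 ft.
Total head at BH-9: h = z + ψ = 257.35 + 126.00 = 383.35 ft.
Total head at BH-14: h = 366.50 ft (water level in the piezometer is the total head).
Head difference: h(BH-9) − h(BH-14) = 383.35 − 366.50 = 16.85 ft.
Hydraulic gradient: i = |Δh| / L = 16.85 / 1569 = 0.0107.

i ≈ 0.0107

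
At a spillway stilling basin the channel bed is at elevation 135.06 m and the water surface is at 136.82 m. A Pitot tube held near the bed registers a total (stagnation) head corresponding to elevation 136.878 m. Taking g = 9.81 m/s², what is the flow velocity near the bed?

Near the bed, under hydrostatic conditions, the piezometric head (z + ψ) equals the free-surface elevation, 136.82 m.
Velocity head = total − piezometric = 136.878 − 136.82 = 0.058 m.
v = √(2g·h_v) = √(2 × 9.81 × 0.058) = 1.07 m/s.

v ≈ 1.07 m/s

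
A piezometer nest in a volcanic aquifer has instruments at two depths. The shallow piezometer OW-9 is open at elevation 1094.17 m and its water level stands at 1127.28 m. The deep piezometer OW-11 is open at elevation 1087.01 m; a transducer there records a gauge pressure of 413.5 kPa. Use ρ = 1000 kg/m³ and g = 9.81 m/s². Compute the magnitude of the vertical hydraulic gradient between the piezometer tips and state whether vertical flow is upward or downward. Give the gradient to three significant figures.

Total head at OW-9: h = 1127.28 m (water level in the standpipe).
Pressure head at OW-11: ψ = P/(ρg) = 413.5×1000 / (1000 × 9.81) = 42.15 m.
Total head at OW-11: h = z + ψ = 1087.01 + 42.15 = 1129.16 m.
Δh = h(OW-9) − h(OW-11) = 1127.28 − 1129.16 = -1.88 m.
Vertical separation Δz = 1094.17 − 1087.01 = 7.16 m.
|i_v| = |Δh| / Δz = 1.88 / 7.16 = 0.263.
Head is higher in the deep piezometer, so vertical flow is upward (discharge condition).

|i_v| ≈ 0.263; vertical flow is upward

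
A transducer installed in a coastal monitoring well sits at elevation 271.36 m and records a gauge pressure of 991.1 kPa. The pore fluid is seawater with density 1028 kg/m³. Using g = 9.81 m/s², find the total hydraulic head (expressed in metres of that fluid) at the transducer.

h ≈ 369.64 m

ψ = P/(ρg) = 991.1×1000 / (1028 × 9.81) = 98.28 m.
h = z + ψ = 271.36 + 98.28 = 369.64 m.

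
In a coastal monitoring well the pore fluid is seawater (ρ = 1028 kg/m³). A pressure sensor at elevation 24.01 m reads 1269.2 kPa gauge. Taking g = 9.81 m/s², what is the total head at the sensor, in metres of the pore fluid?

ψ = P/(ρg) = 1269.2×1000 / (1028 × 9.81) = 125.85 m.
h = z + ψ = 24.01 + 125.85 = 149.86 m.

h ≈ 149.86 m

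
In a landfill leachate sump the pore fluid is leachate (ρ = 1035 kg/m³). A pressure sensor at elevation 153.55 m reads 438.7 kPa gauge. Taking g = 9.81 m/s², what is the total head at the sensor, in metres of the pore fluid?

h ≈ 196.76 m

ψ = P/(ρg) = 438.7×1000 / (1035 × 9.81) = 43.21 m.
h = z + ψ = 153.55 + 43.21 = 196.76 m.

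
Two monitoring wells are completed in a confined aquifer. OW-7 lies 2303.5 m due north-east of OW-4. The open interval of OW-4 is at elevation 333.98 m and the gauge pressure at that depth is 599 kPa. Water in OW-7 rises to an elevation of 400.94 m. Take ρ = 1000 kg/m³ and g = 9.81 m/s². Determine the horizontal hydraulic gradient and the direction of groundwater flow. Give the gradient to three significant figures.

i ≈ 0.00256; groundwater flows toward the south-west

Pressure head at OW-4: ψ = P/(ρg) = 599×1000 / (1000 × 9.81) = 61.06 m.
Total head at OW-4: h = z + ψ = 333.98 + 61.06 = 395.04 m.
Total head at OW-7: h = 400.94 m (water level in the piezometer is the total head).
Head difference: h(OW-4) − h(OW-7) = 395.04 − 400.94 = -5.90 m.
Hydraulic gradient: i = |Δh| / L = 5.90 / 2303.5 = 0.00256.
Flow is from higher to lower head: from OW-7 toward OW-4, i.e. toward the south-west.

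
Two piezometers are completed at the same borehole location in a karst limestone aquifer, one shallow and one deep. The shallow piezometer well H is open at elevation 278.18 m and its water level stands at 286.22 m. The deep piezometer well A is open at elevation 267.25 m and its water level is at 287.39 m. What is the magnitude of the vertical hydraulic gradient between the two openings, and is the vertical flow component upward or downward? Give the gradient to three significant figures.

|i_v| ≈ 0.107; vertical flow is upward

Total head at well H: h = 286.22 m (water level in the standpipe).
Total head at well A: h = 287.39 m.
Δh = h(well H) − h(well A) = 286.22 − 287.39 = -1.17 m.
Vertical separation Δz = 278.18 − 267.25 = 10.93 m.
|i_v| = |Δh| / Δz = 1.17 / 10.93 = 0.107.
Head is higher in the deep piezometer, so vertical flow is upward (discharge condition).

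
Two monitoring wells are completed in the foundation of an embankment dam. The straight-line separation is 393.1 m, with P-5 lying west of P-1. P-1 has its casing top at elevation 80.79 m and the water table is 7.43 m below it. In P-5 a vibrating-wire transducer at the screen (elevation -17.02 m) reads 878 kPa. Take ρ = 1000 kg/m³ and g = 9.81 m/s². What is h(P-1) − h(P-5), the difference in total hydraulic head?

Total head at P-1: h = 80.79 − 7.43 = 73.36 m.
Pressure head at P-5: ψ = P/(ρg) = 878×1000 / (1000 × 9.81) = 89.50 m.
Total head at P-5: h = z + ψ = -17.02 + 89.50 = 72.48 m.
Head difference: h(P-1) − h(P-5) = 73.36 − 72.48 = 0.88 m.

Δh ≈ 0.88 m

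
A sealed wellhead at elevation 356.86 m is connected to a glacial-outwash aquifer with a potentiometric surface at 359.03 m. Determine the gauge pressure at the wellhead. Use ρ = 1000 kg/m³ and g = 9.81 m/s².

P ≈ 21.3 kPa

Head above the cap: Δh = 359.03 − 356.86 = 2.17 m.
P = ρgΔh = 1000 × 9.81 × 2.17 = 21288 Pa ≈ 21.3 kPa.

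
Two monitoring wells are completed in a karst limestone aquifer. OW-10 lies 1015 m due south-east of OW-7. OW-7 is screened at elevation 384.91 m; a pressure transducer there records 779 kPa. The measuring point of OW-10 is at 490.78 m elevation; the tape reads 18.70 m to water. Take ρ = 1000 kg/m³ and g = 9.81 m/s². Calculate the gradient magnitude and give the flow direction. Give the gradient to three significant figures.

i ≈ 0.00765; groundwater flows toward the north-west

Pressure head at OW-7: ψ = P/(ρg) = 779×1000 / (1000 × 9.81) = 79.41 m.
Total head at OW-7: h = z + ψ = 384.91 + 79.41 = 464.32 m.
Total head at OW-10: h = 490.78 − 18.70 = 472.08 m.
Head difference: h(OW-7) − h(OW-10) = 464.32 − 472.08 = -7.76 m.
Hydraulic gradient: i = |Δh| / L = 7.76 / 1015 = 0.00765.
Flow is from higher to lower head: from OW-10 toward OW-7, i.e. toward the north-west.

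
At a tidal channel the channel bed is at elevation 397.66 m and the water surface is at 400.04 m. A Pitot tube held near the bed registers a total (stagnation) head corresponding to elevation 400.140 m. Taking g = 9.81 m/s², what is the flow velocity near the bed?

v ≈ 1.40 m/s

Near the bed, under hydrostatic conditions, the piezometric head (z + ψ) equals the free-surface elevation, 400.04 m.
Velocity head = total − piezometric = 400.140 − 400.04 = 0.100 m.
v = √(2g·h_v) = √(2 × 9.81 × 0.100) = 1.40 m/s.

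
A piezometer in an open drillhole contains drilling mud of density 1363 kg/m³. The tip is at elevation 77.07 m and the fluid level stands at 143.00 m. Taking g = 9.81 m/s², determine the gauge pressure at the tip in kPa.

Pressure head ψ = h − z = 143.00 − 77.07 = 65.93 m.
P = ρgψ = 1363 × 9.81 × 65.93 = 881552 Pa ≈ 882 kPa.

P ≈ 882 kPa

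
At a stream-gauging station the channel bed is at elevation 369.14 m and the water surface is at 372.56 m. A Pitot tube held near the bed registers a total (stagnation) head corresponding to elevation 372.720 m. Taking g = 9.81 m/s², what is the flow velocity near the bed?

v ≈ 1.77 m/s

Near the bed, under hydrostatic conditions, the piezometric head (z + ψ) equals the free-surface elevation, 372.56 m.
Velocity head = total − piezometric = 372.720 − 372.56 = 0.160 m.
v = √(2g·h_v) = √(2 × 9.81 × 0.160) = 1.77 m/s.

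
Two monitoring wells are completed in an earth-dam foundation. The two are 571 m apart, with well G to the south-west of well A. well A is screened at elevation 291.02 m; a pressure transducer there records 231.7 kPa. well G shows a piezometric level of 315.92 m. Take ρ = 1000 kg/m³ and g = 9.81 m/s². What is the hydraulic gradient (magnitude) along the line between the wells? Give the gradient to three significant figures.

Pressure head at well A: ψ = P/(ρg) = 231.7×1000 / (1000 × 9.81) = 23.62 m.
Total head at well A: h = z + ψ = 291.02 + 23.62 = 314.64 m.
Total head at well G: h = 315.92 m (water level in the piezometer is the total head).
Head difference: h(well A) − h(well G) = 314.64 − 315.92 = -1.28 m.
Hydraulic gradient: i = |Δh| / L = 1.28 / 571 = 0.00224.

i ≈ 0.00224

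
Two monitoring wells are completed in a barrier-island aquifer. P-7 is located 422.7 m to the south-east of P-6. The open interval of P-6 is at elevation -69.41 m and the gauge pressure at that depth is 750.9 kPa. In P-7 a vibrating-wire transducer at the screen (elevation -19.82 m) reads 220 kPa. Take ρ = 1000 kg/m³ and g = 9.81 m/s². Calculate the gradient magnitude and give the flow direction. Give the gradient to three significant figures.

i ≈ 0.0107; groundwater flows toward the south-east

Pressure head at P-6: ψ = P/(ρg) = 750.9×1000 / (1000 × 9.81) = 76.54 m.
Total head at P-6: h = z + ψ = -69.41 + 76.54 = 7.13 m.
Pressure head at P-7: ψ = P/(ρg) = 220×1000 / (1000 × 9.81) = 22.43 m.
Total head at P-7: h = z + ψ = -19.82 + 22.43 = 2.61 m.
Head difference: h(P-6) − h(P-7) = 7.13 − 2.61 = 4.52 m.
Hydraulic gradient: i = |Δh| / L = 4.52 / 422.7 = 0.0107.
Flow is from higher to lower head: from P-6 toward P-7, i.e. toward the south-east.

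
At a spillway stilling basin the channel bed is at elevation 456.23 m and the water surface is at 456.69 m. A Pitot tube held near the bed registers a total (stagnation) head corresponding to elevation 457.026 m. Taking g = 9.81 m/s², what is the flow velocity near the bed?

v ≈ 2.57 m/s

Near the bed, under hydrostatic conditions, the piezometric head (z + ψ) equals the free-surface elevation, 456.69 m.
Velocity head = total − piezometric = 457.026 − 456.69 = 0.336 m.
v = √(2g·h_v) = √(2 × 9.81 × 0.336) = 2.57 m/s.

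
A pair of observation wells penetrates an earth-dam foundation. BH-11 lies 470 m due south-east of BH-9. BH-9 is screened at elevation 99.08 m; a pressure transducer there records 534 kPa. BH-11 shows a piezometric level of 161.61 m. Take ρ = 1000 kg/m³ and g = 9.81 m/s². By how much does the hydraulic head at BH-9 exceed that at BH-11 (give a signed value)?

Δh ≈ -8.10 m

Pressure head at BH-9: ψ = P/(ρg) = 534×1000 / (1000 × 9.81) = 54.43 m.
Total head at BH-9: h = z + ψ = 99.08 + 54.43 = 153.51 m.
Total head at BH-11: h = 161.61 m (water level in the piezometer is the total head).
Head difference: h(BH-9) − h(BH-11) = 153.51 − 161.61 = -8.10 m.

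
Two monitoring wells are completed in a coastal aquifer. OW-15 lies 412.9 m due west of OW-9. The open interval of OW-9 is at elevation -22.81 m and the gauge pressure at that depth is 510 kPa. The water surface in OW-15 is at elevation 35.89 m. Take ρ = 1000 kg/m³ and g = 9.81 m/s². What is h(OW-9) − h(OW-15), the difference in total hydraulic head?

Δh ≈ -6.71 m

Pressure head at OW-9: ψ = P/(ρg) = 510×1000 / (1000 × 9.81) = 51.99 m.
Total head at OW-9: h = z + ψ = -22.81 + 51.99 = 29.18 m.
Total head at OW-15: h = 35.89 m (water level in the piezometer is the total head).
Head difference: h(OW-9) − h(OW-15) = 29.18 − 35.89 = -6.71 m.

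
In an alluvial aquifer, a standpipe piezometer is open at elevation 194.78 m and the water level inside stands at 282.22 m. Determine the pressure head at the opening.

Total head h = 282.22 m (the water-surface elevation in the piezometer).
Pressure head ψ = h − z = 282.22 − 194.78 = 87.44 m.

ψ ≈ 87.44 m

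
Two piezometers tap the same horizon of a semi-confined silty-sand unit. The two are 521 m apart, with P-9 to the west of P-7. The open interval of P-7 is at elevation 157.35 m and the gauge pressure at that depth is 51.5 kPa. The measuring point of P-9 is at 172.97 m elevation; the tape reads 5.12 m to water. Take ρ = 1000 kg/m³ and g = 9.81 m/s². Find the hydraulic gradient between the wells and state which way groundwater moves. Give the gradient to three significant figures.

Pressure head at P-7: ψ = P/(ρg) = 51.5×1000 / (1000 × 9.81) = 5.25 m.
Total head at P-7: h = z + ψ = 157.35 + 5.25 = 162.60 m.
Total head at P-9: h = 172.97 − 5.12 = 167.85 m.
Head difference: h(P-7) − h(P-9) = 162.60 − 167.85 = -5.25 m.
Hydraulic gradient: i = |Δh| / L = 5.25 / 521 = 0.0101.
Flow is from higher to lower head: from P-9 toward P-7, i.e. toward the east.

i ≈ 0.0101; groundwater flows toward the east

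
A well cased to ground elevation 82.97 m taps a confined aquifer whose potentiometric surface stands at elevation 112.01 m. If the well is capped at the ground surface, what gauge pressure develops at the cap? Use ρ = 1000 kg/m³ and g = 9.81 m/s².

Head above the cap: Δh = 112.01 − 82.97 = 29.04 m.
P = ρgΔh = 1000 × 9.81 × 29.04 = 284882 Pa ≈ 285 kPa.

P ≈ 285 kPa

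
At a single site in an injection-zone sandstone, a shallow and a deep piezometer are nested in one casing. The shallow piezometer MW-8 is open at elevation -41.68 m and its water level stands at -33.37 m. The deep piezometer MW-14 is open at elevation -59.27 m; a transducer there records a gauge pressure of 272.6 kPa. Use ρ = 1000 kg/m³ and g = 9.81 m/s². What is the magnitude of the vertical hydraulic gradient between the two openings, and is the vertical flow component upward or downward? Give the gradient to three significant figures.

Total head at MW-8: h = -33.37 m (water level in the standpipe).
Pressure head at MW-14: ψ = P/(ρg) = 272.6×1000 / (1000 × 9.81) = 27.79 m.
Total head at MW-14: h = z + ψ = -59.27 + 27.79 = -31.48 m.
Δh = h(MW-8) − h(MW-14) = -33.37 − (-31.48) = -1.89 m.
Vertical separation Δz = -41.68 − (-59.27) = 17.59 m.
|i_v| = |Δh| / Δz = 1.89 / 17.59 = 0.107.
Head is higher in the deep piezometer, so vertical flow is upward (discharge condition).

|i_v| ≈ 0.107; vertical flow is upward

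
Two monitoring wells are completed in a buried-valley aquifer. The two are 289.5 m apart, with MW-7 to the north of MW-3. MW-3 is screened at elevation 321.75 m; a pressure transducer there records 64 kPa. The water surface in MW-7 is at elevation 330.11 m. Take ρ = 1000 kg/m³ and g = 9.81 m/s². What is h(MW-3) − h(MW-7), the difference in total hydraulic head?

Pressure head at MW-3: ψ = P/(ρg) = 64×1000 / (1000 × 9.81) = 6.52 m.
Total head at MW-3: h = z + ψ = 321.75 + 6.52 = 328.27 m.
Total head at MW-7: h = 330.11 m (water level in the piezometer is the total head).
Head difference: h(MW-3) − h(MW-7) = 328.27 − 330.11 = -1.84 m.

Δh ≈ -1.84 m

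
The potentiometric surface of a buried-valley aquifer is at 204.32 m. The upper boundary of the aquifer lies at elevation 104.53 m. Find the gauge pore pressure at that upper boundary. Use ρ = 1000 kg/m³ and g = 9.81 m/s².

Pressure head at the aquifer top: ψ = h − z = 204.32 − 104.53 = 99.79 m.
P = ρgψ = 1000 × 9.81 × 99.79 = 978940 Pa ≈ 979 kPa.

P ≈ 979 kPa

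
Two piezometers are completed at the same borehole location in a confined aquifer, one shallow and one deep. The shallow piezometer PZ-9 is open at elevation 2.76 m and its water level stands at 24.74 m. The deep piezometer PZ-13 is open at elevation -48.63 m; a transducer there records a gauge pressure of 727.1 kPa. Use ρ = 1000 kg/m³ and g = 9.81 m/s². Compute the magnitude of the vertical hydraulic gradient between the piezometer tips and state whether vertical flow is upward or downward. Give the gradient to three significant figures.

Total head at PZ-9: h = 24.74 m (water level in the standpipe).
Pressure head at PZ-13: ψ = P/(ρg) = 727.1×1000 / (1000 × 9.81) = 74.12 m.
Total head at PZ-13: h = z + ψ = -48.63 + 74.12 = 25.49 m.
Δh = h(PZ-9) − h(PZ-13) = 24.74 − 25.49 = -0.75 m.
Vertical separation Δz = 2.76 − (-48.63) = 51.39 m.
|i_v| = |Δh| / Δz = 0.75 / 51.39 = 0.0146.
Head is higher in the deep piezometer, so vertical flow is upward (discharge condition).

|i_v| ≈ 0.0146; vertical flow is upward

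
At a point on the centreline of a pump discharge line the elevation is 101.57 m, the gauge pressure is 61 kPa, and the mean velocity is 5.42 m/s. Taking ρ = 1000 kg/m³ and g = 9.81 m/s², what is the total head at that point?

Pressure head ψ = P/(ρg) = 61×1000 / (1000 × 9.81) = 6.22 m.
Velocity head = v²/(2g) = 5.42² / (2 × 9.81) = 1.497 m.
h = z + ψ + v²/(2g) = 101.57 + 6.22 + 1.497 = 109.29 m.

h ≈ 109.29 m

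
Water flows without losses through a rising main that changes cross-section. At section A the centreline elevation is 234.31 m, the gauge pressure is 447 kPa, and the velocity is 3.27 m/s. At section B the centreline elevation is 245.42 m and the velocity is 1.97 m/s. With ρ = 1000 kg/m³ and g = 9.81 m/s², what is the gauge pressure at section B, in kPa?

Pressure head at A: ψ₁ = P₁/(ρg) = 447×1000 / (1000 × 9.81) = 45.57 m.
Velocity heads: v₁²/2g = 3.27²/19.62 = 0.545 m; v₂²/2g = 1.97²/19.62 = 0.198 m.
Total head H = z₁ + ψ₁ + v₁²/2g = 234.31 + 45.57 + 0.545 = 280.43 m.
ψ₂ = H − z₂ − v₂²/2g = 280.43 − 245.42 − 0.198 = 34.81 m.
P₂ = ρgψ₂ = 1000 × 9.81 × 34.81 ≈ 341 kPa.

P₂ ≈ 341 kPa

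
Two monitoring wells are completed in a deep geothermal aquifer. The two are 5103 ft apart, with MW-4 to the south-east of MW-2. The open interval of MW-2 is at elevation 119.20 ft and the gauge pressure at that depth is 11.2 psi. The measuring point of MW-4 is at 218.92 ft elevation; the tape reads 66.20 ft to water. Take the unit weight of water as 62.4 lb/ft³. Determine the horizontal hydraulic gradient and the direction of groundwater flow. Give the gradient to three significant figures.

i ≈ 0.00150; groundwater flows toward the north-west

Pressure head at MW-2: ψ = 144·P/γ = 144 × 11.2 / 62.4 = 25.85 ft.
Total head at MW-2: h = z + ψ = 119.20 + 25.85 = 145.05 ft.
Total head at MW-4: h = 218.92 − 66.20 = 152.72 ft.
Head difference: h(MW-2) − h(MW-4) = 145.05 − 152.72 = -7.67 ft.
Hydraulic gradient: i = |Δh| / L = 7.67 / 5103 = 0.00150.
Flow is from higher to lower head: from MW-4 toward MW-2, i.e. toward the north-west.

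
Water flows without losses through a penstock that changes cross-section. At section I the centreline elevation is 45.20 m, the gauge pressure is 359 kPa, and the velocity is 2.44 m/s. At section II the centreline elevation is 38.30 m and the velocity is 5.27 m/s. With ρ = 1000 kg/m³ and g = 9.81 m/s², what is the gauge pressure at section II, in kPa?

Pressure head at I: ψ₁ = P₁/(ρg) = 359×1000 / (1000 × 9.81) = 36.60 m.
Velocity heads: v₁²/2g = 2.44²/19.62 = 0.303 m; v₂²/2g = 5.27²/19.62 = 1.416 m.
Total head H = z₁ + ψ₁ + v₁²/2g = 45.20 + 36.60 + 0.303 = 82.10 m.
ψ₂ = H − z₂ − v₂²/2g = 82.10 − 38.30 − 1.416 = 42.38 m.
P₂ = ρgψ₂ = 1000 × 9.81 × 42.38 ≈ 416 kPa.

P₂ ≈ 416 kPa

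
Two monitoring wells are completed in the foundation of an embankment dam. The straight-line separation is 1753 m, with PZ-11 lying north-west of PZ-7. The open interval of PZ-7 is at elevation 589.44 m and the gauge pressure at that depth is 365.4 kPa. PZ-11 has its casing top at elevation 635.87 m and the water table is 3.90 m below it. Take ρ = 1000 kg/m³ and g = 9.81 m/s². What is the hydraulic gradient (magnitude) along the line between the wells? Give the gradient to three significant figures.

Pressure head at PZ-7: ψ = P/(ρg) = 365.4×1000 / (1000 × 9.81) = 37.25 m.
Total head at PZ-7: h = z + ψ = 589.44 + 37.25 = 626.69 m.
Total head at PZ-11: h = 635.87 − 3.90 = 631.97 m.
Head difference: h(PZ-7) − h(PZ-11) = 626.69 − 631.97 = -5.28 m.
Hydraulic gradient: i = |Δh| / L = 5.28 / 1753 = 0.00301.

i ≈ 0.00301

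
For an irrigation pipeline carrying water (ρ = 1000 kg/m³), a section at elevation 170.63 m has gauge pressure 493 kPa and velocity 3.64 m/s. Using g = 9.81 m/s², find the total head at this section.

Pressure head ψ = P/(ρg) = 493×1000 / (1000 × 9.81) = 50.25 m.
Velocity head = v²/(2g) = 3.64² / (2 × 9.81) = 0.675 m.
h = z + ψ + v²/(2g) = 170.63 + 50.25 + 0.675 = 221.56 m.

h ≈ 221.56 m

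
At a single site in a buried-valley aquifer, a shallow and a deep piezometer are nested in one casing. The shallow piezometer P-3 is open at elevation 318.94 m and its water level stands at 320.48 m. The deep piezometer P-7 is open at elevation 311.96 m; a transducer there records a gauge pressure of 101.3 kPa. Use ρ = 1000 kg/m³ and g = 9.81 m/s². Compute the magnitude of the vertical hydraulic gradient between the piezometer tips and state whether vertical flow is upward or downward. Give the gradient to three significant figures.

Total head at P-3: h = 320.48 m (water level in the standpipe).
Pressure head at P-7: ψ = P/(ρg) = 101.3×1000 / (1000 × 9.81) = 10.33 m.
Total head at P-7: h = z + ψ = 311.96 + 10.33 = 322.29 m.
Δh = h(P-3) − h(P-7) = 320.48 − 322.29 = -1.81 m.
Vertical separation Δz = 318.94 − 311.96 = 6.98 m.
|i_v| = |Δh| / Δz = 1.81 / 6.98 = 0.259.
Head is higher in the deep piezometer, so vertical flow is upward (discharge condition).

|i_v| ≈ 0.259; vertical flow is upward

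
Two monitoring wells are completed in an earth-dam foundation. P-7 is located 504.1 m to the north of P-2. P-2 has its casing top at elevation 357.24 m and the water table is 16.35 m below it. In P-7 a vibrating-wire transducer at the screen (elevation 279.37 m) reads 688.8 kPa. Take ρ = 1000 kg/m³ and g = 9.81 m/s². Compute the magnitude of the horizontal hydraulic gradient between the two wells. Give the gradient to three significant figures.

Total head at P-2: h = 357.24 − 16.35 = 340.89 m.
Pressure head at P-7: ψ = P/(ρg) = 688.8×1000 / (1000 × 9.81) = 70.21 m.
Total head at P-7: h = z + ψ = 279.37 + 70.21 = 349.58 m.
Head difference: h(P-2) − h(P-7) = 340.89 − 349.58 = -8.69 m.
Hydraulic gradient: i = |Δh| / L = 8.69 / 504.1 = 0.0172.

i ≈ 0.0172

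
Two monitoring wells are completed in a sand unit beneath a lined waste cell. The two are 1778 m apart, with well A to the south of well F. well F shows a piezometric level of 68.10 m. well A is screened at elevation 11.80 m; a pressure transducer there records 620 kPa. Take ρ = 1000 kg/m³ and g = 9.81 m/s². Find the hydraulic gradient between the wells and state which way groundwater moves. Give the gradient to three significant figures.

i ≈ 0.00388; groundwater flows toward the north

Total head at well F: h = 68.10 m (water level in the piezometer is the total head).
Pressure head at well A: ψ = P/(ρg) = 620×1000 / (1000 × 9.81) = 63.20 m.
Total head at well A: h = z + ψ = 11.80 + 63.20 = 75.00 m.
Head difference: h(well F) − h(well A) = 68.10 − 75.00 = -6.90 m.
Hydraulic gradient: i = |Δh| / L = 6.90 / 1778 = 0.00388.
Flow is from higher to lower head: from well A toward well F, i.e. toward the north.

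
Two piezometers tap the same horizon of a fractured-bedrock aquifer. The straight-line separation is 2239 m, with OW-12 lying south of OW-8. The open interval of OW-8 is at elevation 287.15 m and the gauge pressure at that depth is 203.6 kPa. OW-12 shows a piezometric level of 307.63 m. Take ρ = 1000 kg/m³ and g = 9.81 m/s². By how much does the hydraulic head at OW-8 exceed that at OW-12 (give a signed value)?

Pressure head at OW-8: ψ = P/(ρg) = 203.6×1000 / (1000 × 9.81) = 20.75 m.
Total head at OW-8: h = z + ψ = 287.15 + 20.75 = 307.90 m.
Total head at OW-12: h = 307.63 m (water level in the piezometer is the total head).
Head difference: h(OW-8) − h(OW-12) = 307.90 − 307.63 = 0.27 m.

Δh ≈ 0.27 m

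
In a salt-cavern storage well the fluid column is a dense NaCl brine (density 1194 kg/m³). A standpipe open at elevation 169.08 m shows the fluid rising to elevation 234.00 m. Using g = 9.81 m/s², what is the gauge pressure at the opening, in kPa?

P ≈ 760 kPa

Pressure head ψ = h − z = 234.00 − 169.08 = 64.92 m.
P = ρgψ = 1194 × 9.81 × 64.92 = 760417 Pa ≈ 760 kPa.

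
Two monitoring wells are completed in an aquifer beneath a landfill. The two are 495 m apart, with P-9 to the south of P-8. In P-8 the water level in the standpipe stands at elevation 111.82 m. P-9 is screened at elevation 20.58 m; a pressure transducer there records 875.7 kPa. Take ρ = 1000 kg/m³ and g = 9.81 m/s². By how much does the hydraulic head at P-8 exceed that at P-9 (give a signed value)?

Total head at P-8: h = 111.82 m (water level in the piezometer is the total head).
Pressure head at P-9: ψ = P/(ρg) = 875.7×1000 / (1000 × 9.81) = 89.27 m.
Total head at P-9: h = z + ψ = 20.58 + 89.27 = 109.85 m.
Head difference: h(P-8) − h(P-9) = 111.82 − 109.85 = 1.97 m.

Δh ≈ 1.97 m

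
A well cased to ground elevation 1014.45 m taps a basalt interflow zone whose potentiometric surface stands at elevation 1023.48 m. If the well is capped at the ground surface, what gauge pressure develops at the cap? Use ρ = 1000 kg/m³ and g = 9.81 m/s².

P ≈ 88.6 kPa

Head above the cap: Δh = 1023.48 − 1014.45 = 9.03 m.
P = ρgΔh = 1000 × 9.81 × 9.03 = 88584 Pa ≈ 88.6 kPa.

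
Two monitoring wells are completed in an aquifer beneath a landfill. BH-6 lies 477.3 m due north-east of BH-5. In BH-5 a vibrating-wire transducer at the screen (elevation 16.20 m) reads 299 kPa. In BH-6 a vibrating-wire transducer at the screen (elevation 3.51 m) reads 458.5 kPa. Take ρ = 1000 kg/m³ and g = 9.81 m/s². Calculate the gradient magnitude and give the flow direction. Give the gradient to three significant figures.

Pressure head at BH-5: ψ = P/(ρg) = 299×1000 / (1000 × 9.81) = 30.48 m.
Total head at BH-5: h = z + ψ = 16.20 + 30.48 = 46.68 m.
Pressure head at BH-6: ψ = P/(ρg) = 458.5×1000 / (1000 × 9.81) = 46.74 m.
Total head at BH-6: h = z + ψ = 3.51 + 46.74 = 50.25 m.
Head difference: h(BH-5) − h(BH-6) = 46.68 − 50.25 = -3.57 m.
Hydraulic gradient: i = |Δh| / L = 3.57 / 477.3 = 0.00748.
Flow is from higher to lower head: from BH-6 toward BH-5, i.e. toward the south-west.

i ≈ 0.00748; groundwater flows toward the south-west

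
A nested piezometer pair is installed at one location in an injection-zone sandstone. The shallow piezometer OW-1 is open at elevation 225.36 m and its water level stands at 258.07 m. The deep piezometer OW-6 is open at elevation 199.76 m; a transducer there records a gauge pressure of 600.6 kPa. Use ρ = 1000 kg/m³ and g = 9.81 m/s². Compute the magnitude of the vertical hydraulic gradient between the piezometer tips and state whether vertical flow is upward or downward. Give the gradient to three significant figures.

|i_v| ≈ 0.114; vertical flow is upward

Total head at OW-1: h = 258.07 m (water level in the standpipe).
Pressure head at OW-6: ψ = P/(ρg) = 600.6×1000 / (1000 × 9.81) = 61.22 m.
Total head at OW-6: h = z + ψ = 199.76 + 61.22 = 260.98 m.
Δh = h(OW-1) − h(OW-6) = 258.07 − 260.98 = -2.91 m.
Vertical separation Δz = 225.36 − 199.76 = 25.60 m.
|i_v| = |Δh| / Δz = 2.91 / 25.60 = 0.114.
Head is higher in the deep piezometer, so vertical flow is upward (discharge condition).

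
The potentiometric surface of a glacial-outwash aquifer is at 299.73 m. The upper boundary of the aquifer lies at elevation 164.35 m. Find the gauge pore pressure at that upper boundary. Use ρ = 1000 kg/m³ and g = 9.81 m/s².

P ≈ 1330 kPa

Pressure head at the aquifer top: ψ = h − z = 299.73 − 164.35 = 135.38 m.
P = ρgψ = 1000 × 9.81 × 135.38 = 1328078 Pa ≈ 1330 kPa.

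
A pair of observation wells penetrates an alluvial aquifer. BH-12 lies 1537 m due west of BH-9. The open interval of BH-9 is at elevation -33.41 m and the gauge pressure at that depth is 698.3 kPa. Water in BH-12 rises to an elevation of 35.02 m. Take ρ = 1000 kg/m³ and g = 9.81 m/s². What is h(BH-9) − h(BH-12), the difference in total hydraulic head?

Pressure head at BH-9: ψ = P/(ρg) = 698.3×1000 / (1000 × 9.81) = 71.18 m.
Total head at BH-9: h = z + ψ = -33.41 + 71.18 = 37.77 m.
Total head at BH-12: h = 35.02 m (water level in the piezometer is the total head).
Head difference: h(BH-9) − h(BH-12) = 37.77 − 35.02 = 2.75 m.

Δh ≈ 2.75 m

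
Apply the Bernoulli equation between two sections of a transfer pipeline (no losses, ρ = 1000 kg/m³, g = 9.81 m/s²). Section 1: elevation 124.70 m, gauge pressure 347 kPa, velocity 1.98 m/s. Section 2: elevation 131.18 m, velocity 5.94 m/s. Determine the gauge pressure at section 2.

Pressure head at 1: ψ₁ = P₁/(ρg) = 347×1000 / (1000 × 9.81) = 35.37 m.
Velocity heads: v₁²/2g = 1.98²/19.62 = 0.200 m; v₂²/2g = 5.94²/19.62 = 1.798 m.
Total head H = z₁ + ψ₁ + v₁²/2g = 124.70 + 35.37 + 0.200 = 160.27 m.
ψ₂ = H − z₂ − v₂²/2g = 160.27 − 131.18 − 1.798 = 27.29 m.
P₂ = ρgψ₂ = 1000 × 9.81 × 27.29 ≈ 268 kPa.

P₂ ≈ 268 kPa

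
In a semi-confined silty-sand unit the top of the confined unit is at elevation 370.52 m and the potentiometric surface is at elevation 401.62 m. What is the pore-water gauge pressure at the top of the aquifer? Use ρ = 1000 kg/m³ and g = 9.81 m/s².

Pressure head at the aquifer top: ψ = h − z = 401.62 − 370.52 = 31.10 m.
P = ρgψ = 1000 × 9.81 × 31.10 = 305091 Pa ≈ 305 kPa.

P ≈ 305 kPa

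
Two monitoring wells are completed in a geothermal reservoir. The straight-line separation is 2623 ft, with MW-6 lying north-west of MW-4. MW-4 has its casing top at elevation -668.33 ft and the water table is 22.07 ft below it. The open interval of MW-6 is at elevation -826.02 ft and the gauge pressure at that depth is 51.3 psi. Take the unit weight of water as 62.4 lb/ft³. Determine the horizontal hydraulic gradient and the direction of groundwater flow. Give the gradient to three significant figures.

Total head at MW-4: h = -668.33 − 22.07 = -690.40 ft.
Pressure head at MW-6: ψ = 144·P/γ = 144 × 51.3 / 62.4 = 118.38 ft.
Total head at MW-6: h = z + ψ = -826.02 + 118.38 = -707.64 ft.
Head difference: h(MW-4) − h(MW-6) = -690.40 − (-707.64) = 17.24 ft.
Hydraulic gradient: i = |Δh| / L = 17.24 / 2623 = 0.00657.
Flow is from higher to lower head: from MW-4 toward MW-6, i.e. toward the north-west.

i ≈ 0.00657; groundwater flows toward the north-west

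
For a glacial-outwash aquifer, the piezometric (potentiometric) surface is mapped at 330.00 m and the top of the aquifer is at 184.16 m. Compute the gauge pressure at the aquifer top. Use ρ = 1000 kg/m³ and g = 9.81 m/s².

P ≈ 1430 kPa

Pressure head at the aquifer top: ψ = h − z = 330.00 − 184.16 = 145.84 m.
P = ρgψ = 1000 × 9.81 × 145.84 = 1430690 Pa ≈ 1430 kPa.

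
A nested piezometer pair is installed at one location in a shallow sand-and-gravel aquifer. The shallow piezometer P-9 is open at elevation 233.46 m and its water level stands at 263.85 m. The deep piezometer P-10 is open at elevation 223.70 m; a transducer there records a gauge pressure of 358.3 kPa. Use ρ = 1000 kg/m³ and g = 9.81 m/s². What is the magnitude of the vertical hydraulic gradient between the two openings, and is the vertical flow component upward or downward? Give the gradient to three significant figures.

Total head at P-9: h = 263.85 m (water level in the standpipe).
Pressure head at P-10: ψ = P/(ρg) = 358.3×1000 / (1000 × 9.81) = 36.52 m.
Total head at P-10: h = z + ψ = 223.70 + 36.52 = 260.22 m.
Δh = h(P-9) − h(P-10) = 263.85 − 260.22 = 3.63 m.
Vertical separation Δz = 233.46 − 223.70 = 9.76 m.
|i_v| = |Δh| / Δz = 3.63 / 9.76 = 0.372.
Head is higher in the shallow piezometer, so vertical flow is downward (recharge condition).

|i_v| ≈ 0.372; vertical flow is downward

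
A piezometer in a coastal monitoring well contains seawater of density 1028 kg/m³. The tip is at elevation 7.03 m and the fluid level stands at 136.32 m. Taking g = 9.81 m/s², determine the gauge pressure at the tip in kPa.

Pressure head ψ = h − z = 136.32 − 7.03 = 129.29 m.
P = ρgψ = 1028 × 9.81 × 129.29 = 1303848 Pa ≈ 1300 kPa.

P ≈ 1300 kPa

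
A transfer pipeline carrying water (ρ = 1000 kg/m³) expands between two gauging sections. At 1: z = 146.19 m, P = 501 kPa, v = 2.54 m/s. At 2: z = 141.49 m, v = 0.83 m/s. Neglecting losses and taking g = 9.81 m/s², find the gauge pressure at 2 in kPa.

P₂ ≈ 550 kPa

Pressure head at 1: ψ₁ = P₁/(ρg) = 501×1000 / (1000 × 9.81) = 51.07 m.
Velocity heads: v₁²/2g = 2.54²/19.62 = 0.329 m; v₂²/2g = 0.83²/19.62 = 0.035 m.
Total head H = z₁ + ψ₁ + v₁²/2g = 146.19 + 51.07 + 0.329 = 197.59 m.
ψ₂ = H − z₂ − v₂²/2g = 197.59 − 141.49 − 0.035 = 56.06 m.
P₂ = ρgψ₂ = 1000 × 9.81 × 56.06 ≈ 550 kPa.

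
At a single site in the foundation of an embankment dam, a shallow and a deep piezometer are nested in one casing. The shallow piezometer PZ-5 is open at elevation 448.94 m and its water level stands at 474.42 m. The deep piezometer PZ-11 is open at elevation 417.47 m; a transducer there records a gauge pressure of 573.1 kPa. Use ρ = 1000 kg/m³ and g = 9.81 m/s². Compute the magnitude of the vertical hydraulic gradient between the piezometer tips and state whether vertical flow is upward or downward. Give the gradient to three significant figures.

|i_v| ≈ 0.0467; vertical flow is upward

Total head at PZ-5: h = 474.42 m (water level in the standpipe).
Pressure head at PZ-11: ψ = P/(ρg) = 573.1×1000 / (1000 × 9.81) = 58.42 m.
Total head at PZ-11: h = z + ψ = 417.47 + 58.42 = 475.89 m.
Δh = h(PZ-5) − h(PZ-11) = 474.42 − 475.89 = -1.47 m.
Vertical separation Δz = 448.94 − 417.47 = 31.47 m.
|i_v| = |Δh| / Δz = 1.47 / 31.47 = 0.0467.
Head is higher in the deep piezometer, so vertical flow is upward (discharge condition).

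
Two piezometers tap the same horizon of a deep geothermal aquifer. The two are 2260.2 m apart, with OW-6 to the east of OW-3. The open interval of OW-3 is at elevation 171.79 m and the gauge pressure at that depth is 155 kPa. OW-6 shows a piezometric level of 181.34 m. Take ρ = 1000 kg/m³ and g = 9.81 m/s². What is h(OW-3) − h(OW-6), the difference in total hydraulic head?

Pressure head at OW-3: ψ = P/(ρg) = 155×1000 / (1000 × 9.81) = 15.80 m.
Total head at OW-3: h = z + ψ = 171.79 + 15.80 = 187.59 m.
Total head at OW-6: h = 181.34 m (water level in the piezometer is the total head).
Head difference: h(OW-3) − h(OW-6) = 187.59 − 181.34 = 6.25 m.

Δh ≈ 6.25 m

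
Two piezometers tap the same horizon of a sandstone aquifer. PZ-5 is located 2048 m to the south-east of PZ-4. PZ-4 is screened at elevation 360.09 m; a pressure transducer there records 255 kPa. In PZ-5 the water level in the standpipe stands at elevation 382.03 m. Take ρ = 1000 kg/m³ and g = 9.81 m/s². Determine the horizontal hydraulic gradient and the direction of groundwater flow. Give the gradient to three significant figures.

Pressure head at PZ-4: ψ = P/(ρg) = 255×1000 / (1000 × 9.81) = 25.99 m.
Total head at PZ-4: h = z + ψ = 360.09 + 25.99 = 386.08 m.
Total head at PZ-5: h = 382.03 m (water level in the piezometer is the total head).
Head difference: h(PZ-4) − h(PZ-5) = 386.08 − 382.03 = 4.05 m.
Hydraulic gradient: i = |Δh| / L = 4.05 / 2048 = 0.00198.
Flow is from higher to lower head: from PZ-4 toward PZ-5, i.e. toward the south-east.

i ≈ 0.00198; groundwater flows toward the south-east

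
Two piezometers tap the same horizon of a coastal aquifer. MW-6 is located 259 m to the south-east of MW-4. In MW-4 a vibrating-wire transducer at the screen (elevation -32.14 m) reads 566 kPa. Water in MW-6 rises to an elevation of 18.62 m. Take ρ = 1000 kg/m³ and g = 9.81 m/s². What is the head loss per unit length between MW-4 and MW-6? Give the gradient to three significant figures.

i ≈ 0.0268 m/m

Pressure head at MW-4: ψ = P/(ρg) = 566×1000 / (1000 × 9.81) = 57.70 m.
Total head at MW-4: h = z + ψ = -32.14 + 57.70 = 25.56 m.
Total head at MW-6: h = 18.62 m (water level in the piezometer is the total head).
Head difference: h(MW-4) − h(MW-6) = 25.56 − 18.62 = 6.94 m.
Hydraulic gradient: i = |Δh| / L = 6.94 / 259 = 0.0268.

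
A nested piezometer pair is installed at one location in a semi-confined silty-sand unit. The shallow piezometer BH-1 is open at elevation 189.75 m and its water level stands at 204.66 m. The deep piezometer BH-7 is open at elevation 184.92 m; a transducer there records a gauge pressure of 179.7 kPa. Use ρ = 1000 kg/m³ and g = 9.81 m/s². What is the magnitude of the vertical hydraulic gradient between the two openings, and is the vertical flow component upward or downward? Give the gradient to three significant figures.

|i_v| ≈ 0.294; vertical flow is downward

Total head at BH-1: h = 204.66 m (water level in the standpipe).
Pressure head at BH-7: ψ = P/(ρg) = 179.7×1000 / (1000 × 9.81) = 18.32 m.
Total head at BH-7: h = z + ψ = 184.92 + 18.32 = 203.24 m.
Δh = h(BH-1) − h(BH-7) = 204.66 − 203.24 = 1.42 m.
Vertical separation Δz = 189.75 − 184.92 = 4.83 m.
|i_v| = |Δh| / Δz = 1.42 / 4.83 = 0.294.
Head is higher in the shallow piezometer, so vertical flow is downward (recharge condition).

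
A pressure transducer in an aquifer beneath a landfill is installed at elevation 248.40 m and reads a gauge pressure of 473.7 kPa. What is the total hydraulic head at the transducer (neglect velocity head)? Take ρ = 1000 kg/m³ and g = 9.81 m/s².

h ≈ 296.69 m

ψ = P/(ρg) = 473.7×1000 / (1000 × 9.81) = 48.29 m.
h = z + ψ = 248.40 + 48.29 = 296.69 m.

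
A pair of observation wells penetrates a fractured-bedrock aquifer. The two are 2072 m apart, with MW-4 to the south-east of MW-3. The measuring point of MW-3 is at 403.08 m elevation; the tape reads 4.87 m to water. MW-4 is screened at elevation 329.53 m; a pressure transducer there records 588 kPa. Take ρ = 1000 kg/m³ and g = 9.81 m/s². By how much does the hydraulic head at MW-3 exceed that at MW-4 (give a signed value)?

Total head at MW-3: h = 403.08 − 4.87 = 398.21 m.
Pressure head at MW-4: ψ = P/(ρg) = 588×1000 / (1000 × 9.81) = 59.94 m.
Total head at MW-4: h = z + ψ = 329.53 + 59.94 = 389.47 m.
Head difference: h(MW-3) − h(MW-4) = 398.21 − 389.47 = 8.74 m.

Δh ≈ 8.74 m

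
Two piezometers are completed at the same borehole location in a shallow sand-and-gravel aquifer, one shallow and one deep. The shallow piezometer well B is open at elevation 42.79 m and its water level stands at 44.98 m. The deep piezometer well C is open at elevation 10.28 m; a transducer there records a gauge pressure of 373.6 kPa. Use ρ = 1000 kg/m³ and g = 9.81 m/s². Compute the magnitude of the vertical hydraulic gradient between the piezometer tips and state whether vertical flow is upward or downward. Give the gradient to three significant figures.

|i_v| ≈ 0.104; vertical flow is upward

Total head at well B: h = 44.98 m (water level in the standpipe).
Pressure head at well C: ψ = P/(ρg) = 373.6×1000 / (1000 × 9.81) = 38.08 m.
Total head at well C: h = z + ψ = 10.28 + 38.08 = 48.36 m.
Δh = h(well B) − h(well C) = 44.98 − 48.36 = -3.38 m.
Vertical separation Δz = 42.79 − 10.28 = 32.51 m.
|i_v| = |Δh| / Δz = 3.38 / 32.51 = 0.104.
Head is higher in the deep piezometer, so vertical flow is upward (discharge condition).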